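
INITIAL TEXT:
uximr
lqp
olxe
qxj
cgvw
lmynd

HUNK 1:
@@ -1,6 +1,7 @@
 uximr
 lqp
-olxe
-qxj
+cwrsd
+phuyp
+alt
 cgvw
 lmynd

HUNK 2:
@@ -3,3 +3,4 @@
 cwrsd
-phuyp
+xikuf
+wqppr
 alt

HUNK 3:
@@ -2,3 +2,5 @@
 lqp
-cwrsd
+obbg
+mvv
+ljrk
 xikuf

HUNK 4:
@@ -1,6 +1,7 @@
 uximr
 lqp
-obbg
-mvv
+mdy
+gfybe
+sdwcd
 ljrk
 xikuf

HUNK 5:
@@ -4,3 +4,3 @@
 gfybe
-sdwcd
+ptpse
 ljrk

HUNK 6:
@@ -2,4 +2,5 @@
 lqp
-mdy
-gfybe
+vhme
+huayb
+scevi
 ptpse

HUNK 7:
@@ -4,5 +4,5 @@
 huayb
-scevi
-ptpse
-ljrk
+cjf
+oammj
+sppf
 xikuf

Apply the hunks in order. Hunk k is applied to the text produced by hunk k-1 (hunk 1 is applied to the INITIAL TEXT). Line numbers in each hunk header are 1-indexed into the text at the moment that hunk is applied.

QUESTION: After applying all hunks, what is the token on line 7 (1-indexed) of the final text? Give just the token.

Hunk 1: at line 1 remove [olxe,qxj] add [cwrsd,phuyp,alt] -> 7 lines: uximr lqp cwrsd phuyp alt cgvw lmynd
Hunk 2: at line 3 remove [phuyp] add [xikuf,wqppr] -> 8 lines: uximr lqp cwrsd xikuf wqppr alt cgvw lmynd
Hunk 3: at line 2 remove [cwrsd] add [obbg,mvv,ljrk] -> 10 lines: uximr lqp obbg mvv ljrk xikuf wqppr alt cgvw lmynd
Hunk 4: at line 1 remove [obbg,mvv] add [mdy,gfybe,sdwcd] -> 11 lines: uximr lqp mdy gfybe sdwcd ljrk xikuf wqppr alt cgvw lmynd
Hunk 5: at line 4 remove [sdwcd] add [ptpse] -> 11 lines: uximr lqp mdy gfybe ptpse ljrk xikuf wqppr alt cgvw lmynd
Hunk 6: at line 2 remove [mdy,gfybe] add [vhme,huayb,scevi] -> 12 lines: uximr lqp vhme huayb scevi ptpse ljrk xikuf wqppr alt cgvw lmynd
Hunk 7: at line 4 remove [scevi,ptpse,ljrk] add [cjf,oammj,sppf] -> 12 lines: uximr lqp vhme huayb cjf oammj sppf xikuf wqppr alt cgvw lmynd
Final line 7: sppf

Answer: sppf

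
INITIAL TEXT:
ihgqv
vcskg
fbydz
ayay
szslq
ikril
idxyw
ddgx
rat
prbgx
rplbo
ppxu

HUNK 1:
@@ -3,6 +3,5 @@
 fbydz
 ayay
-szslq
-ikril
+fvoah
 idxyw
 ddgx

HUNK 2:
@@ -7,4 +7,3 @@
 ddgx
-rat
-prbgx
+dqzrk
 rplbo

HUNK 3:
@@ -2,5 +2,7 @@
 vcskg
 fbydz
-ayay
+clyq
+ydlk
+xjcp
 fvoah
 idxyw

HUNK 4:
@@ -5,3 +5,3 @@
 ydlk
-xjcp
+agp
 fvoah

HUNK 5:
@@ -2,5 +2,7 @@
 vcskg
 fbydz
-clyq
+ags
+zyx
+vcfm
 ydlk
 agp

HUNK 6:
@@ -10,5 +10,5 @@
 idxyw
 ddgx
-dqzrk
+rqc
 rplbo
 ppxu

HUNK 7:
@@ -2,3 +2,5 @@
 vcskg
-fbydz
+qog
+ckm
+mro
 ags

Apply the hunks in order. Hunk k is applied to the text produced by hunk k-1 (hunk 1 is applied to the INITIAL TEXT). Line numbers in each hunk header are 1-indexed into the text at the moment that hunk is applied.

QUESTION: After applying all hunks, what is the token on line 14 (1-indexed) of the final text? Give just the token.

Answer: rqc

Derivation:
Hunk 1: at line 3 remove [szslq,ikril] add [fvoah] -> 11 lines: ihgqv vcskg fbydz ayay fvoah idxyw ddgx rat prbgx rplbo ppxu
Hunk 2: at line 7 remove [rat,prbgx] add [dqzrk] -> 10 lines: ihgqv vcskg fbydz ayay fvoah idxyw ddgx dqzrk rplbo ppxu
Hunk 3: at line 2 remove [ayay] add [clyq,ydlk,xjcp] -> 12 lines: ihgqv vcskg fbydz clyq ydlk xjcp fvoah idxyw ddgx dqzrk rplbo ppxu
Hunk 4: at line 5 remove [xjcp] add [agp] -> 12 lines: ihgqv vcskg fbydz clyq ydlk agp fvoah idxyw ddgx dqzrk rplbo ppxu
Hunk 5: at line 2 remove [clyq] add [ags,zyx,vcfm] -> 14 lines: ihgqv vcskg fbydz ags zyx vcfm ydlk agp fvoah idxyw ddgx dqzrk rplbo ppxu
Hunk 6: at line 10 remove [dqzrk] add [rqc] -> 14 lines: ihgqv vcskg fbydz ags zyx vcfm ydlk agp fvoah idxyw ddgx rqc rplbo ppxu
Hunk 7: at line 2 remove [fbydz] add [qog,ckm,mro] -> 16 lines: ihgqv vcskg qog ckm mro ags zyx vcfm ydlk agp fvoah idxyw ddgx rqc rplbo ppxu
Final line 14: rqc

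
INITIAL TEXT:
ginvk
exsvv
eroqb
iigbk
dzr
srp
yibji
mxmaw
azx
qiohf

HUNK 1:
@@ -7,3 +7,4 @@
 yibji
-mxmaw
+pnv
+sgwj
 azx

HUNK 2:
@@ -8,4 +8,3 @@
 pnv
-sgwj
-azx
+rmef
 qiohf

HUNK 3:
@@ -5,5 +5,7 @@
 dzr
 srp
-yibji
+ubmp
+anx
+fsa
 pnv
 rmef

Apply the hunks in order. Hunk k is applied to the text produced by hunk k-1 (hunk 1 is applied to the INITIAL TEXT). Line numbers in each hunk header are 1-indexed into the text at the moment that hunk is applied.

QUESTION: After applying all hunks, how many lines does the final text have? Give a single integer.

Answer: 12

Derivation:
Hunk 1: at line 7 remove [mxmaw] add [pnv,sgwj] -> 11 lines: ginvk exsvv eroqb iigbk dzr srp yibji pnv sgwj azx qiohf
Hunk 2: at line 8 remove [sgwj,azx] add [rmef] -> 10 lines: ginvk exsvv eroqb iigbk dzr srp yibji pnv rmef qiohf
Hunk 3: at line 5 remove [yibji] add [ubmp,anx,fsa] -> 12 lines: ginvk exsvv eroqb iigbk dzr srp ubmp anx fsa pnv rmef qiohf
Final line count: 12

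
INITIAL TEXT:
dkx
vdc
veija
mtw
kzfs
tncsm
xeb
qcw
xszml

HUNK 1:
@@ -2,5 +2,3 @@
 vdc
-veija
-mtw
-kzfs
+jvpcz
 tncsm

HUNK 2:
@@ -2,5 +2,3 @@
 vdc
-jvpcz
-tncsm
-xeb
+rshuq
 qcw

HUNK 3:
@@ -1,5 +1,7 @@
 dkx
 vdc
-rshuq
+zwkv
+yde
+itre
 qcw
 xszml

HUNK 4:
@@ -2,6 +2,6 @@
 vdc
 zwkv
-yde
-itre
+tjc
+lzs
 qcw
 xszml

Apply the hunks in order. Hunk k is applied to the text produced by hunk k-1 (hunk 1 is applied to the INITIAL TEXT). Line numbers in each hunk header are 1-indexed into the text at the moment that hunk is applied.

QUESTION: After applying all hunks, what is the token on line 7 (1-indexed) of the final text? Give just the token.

Answer: xszml

Derivation:
Hunk 1: at line 2 remove [veija,mtw,kzfs] add [jvpcz] -> 7 lines: dkx vdc jvpcz tncsm xeb qcw xszml
Hunk 2: at line 2 remove [jvpcz,tncsm,xeb] add [rshuq] -> 5 lines: dkx vdc rshuq qcw xszml
Hunk 3: at line 1 remove [rshuq] add [zwkv,yde,itre] -> 7 lines: dkx vdc zwkv yde itre qcw xszml
Hunk 4: at line 2 remove [yde,itre] add [tjc,lzs] -> 7 lines: dkx vdc zwkv tjc lzs qcw xszml
Final line 7: xszml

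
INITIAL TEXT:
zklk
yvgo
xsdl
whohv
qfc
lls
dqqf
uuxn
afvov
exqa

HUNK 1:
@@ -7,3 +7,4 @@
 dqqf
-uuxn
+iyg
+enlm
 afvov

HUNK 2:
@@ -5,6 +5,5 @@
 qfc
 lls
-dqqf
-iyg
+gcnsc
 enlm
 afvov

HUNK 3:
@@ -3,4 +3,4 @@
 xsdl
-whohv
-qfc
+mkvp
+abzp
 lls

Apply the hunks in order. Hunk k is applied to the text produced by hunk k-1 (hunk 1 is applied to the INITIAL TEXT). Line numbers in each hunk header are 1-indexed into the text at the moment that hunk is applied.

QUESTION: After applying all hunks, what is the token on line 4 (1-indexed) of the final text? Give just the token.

Hunk 1: at line 7 remove [uuxn] add [iyg,enlm] -> 11 lines: zklk yvgo xsdl whohv qfc lls dqqf iyg enlm afvov exqa
Hunk 2: at line 5 remove [dqqf,iyg] add [gcnsc] -> 10 lines: zklk yvgo xsdl whohv qfc lls gcnsc enlm afvov exqa
Hunk 3: at line 3 remove [whohv,qfc] add [mkvp,abzp] -> 10 lines: zklk yvgo xsdl mkvp abzp lls gcnsc enlm afvov exqa
Final line 4: mkvp

Answer: mkvp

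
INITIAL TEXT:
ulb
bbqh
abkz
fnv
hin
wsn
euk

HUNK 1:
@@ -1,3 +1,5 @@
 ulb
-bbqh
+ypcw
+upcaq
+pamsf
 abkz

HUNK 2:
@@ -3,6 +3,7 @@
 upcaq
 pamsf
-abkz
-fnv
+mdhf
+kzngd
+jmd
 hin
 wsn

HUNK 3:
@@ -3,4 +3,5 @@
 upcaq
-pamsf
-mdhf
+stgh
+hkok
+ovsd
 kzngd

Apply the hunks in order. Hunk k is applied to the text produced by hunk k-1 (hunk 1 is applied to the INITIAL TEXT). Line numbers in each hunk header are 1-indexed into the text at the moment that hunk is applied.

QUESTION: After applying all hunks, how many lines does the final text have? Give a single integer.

Hunk 1: at line 1 remove [bbqh] add [ypcw,upcaq,pamsf] -> 9 lines: ulb ypcw upcaq pamsf abkz fnv hin wsn euk
Hunk 2: at line 3 remove [abkz,fnv] add [mdhf,kzngd,jmd] -> 10 lines: ulb ypcw upcaq pamsf mdhf kzngd jmd hin wsn euk
Hunk 3: at line 3 remove [pamsf,mdhf] add [stgh,hkok,ovsd] -> 11 lines: ulb ypcw upcaq stgh hkok ovsd kzngd jmd hin wsn euk
Final line count: 11

Answer: 11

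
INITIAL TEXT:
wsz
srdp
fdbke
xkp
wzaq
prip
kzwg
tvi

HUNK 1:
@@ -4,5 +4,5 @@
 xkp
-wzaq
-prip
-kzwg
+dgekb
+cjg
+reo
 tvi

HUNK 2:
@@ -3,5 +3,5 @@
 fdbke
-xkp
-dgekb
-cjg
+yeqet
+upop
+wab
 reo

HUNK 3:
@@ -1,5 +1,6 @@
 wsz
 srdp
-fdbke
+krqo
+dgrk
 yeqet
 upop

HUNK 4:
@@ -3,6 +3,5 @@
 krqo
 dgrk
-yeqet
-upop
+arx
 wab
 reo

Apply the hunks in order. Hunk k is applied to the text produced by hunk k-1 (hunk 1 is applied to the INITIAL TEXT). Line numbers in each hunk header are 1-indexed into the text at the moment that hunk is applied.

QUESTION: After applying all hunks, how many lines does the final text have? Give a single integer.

Answer: 8

Derivation:
Hunk 1: at line 4 remove [wzaq,prip,kzwg] add [dgekb,cjg,reo] -> 8 lines: wsz srdp fdbke xkp dgekb cjg reo tvi
Hunk 2: at line 3 remove [xkp,dgekb,cjg] add [yeqet,upop,wab] -> 8 lines: wsz srdp fdbke yeqet upop wab reo tvi
Hunk 3: at line 1 remove [fdbke] add [krqo,dgrk] -> 9 lines: wsz srdp krqo dgrk yeqet upop wab reo tvi
Hunk 4: at line 3 remove [yeqet,upop] add [arx] -> 8 lines: wsz srdp krqo dgrk arx wab reo tvi
Final line count: 8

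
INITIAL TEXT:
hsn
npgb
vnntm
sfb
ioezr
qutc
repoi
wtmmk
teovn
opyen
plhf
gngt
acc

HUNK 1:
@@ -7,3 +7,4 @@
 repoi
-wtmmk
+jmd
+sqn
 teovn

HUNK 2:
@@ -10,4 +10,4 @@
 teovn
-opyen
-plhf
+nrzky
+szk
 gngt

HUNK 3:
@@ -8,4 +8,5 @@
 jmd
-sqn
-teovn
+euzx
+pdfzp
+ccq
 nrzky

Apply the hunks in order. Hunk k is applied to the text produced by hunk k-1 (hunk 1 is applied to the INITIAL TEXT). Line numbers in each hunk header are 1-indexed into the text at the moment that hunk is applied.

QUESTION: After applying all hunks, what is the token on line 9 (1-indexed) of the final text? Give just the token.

Hunk 1: at line 7 remove [wtmmk] add [jmd,sqn] -> 14 lines: hsn npgb vnntm sfb ioezr qutc repoi jmd sqn teovn opyen plhf gngt acc
Hunk 2: at line 10 remove [opyen,plhf] add [nrzky,szk] -> 14 lines: hsn npgb vnntm sfb ioezr qutc repoi jmd sqn teovn nrzky szk gngt acc
Hunk 3: at line 8 remove [sqn,teovn] add [euzx,pdfzp,ccq] -> 15 lines: hsn npgb vnntm sfb ioezr qutc repoi jmd euzx pdfzp ccq nrzky szk gngt acc
Final line 9: euzx

Answer: euzx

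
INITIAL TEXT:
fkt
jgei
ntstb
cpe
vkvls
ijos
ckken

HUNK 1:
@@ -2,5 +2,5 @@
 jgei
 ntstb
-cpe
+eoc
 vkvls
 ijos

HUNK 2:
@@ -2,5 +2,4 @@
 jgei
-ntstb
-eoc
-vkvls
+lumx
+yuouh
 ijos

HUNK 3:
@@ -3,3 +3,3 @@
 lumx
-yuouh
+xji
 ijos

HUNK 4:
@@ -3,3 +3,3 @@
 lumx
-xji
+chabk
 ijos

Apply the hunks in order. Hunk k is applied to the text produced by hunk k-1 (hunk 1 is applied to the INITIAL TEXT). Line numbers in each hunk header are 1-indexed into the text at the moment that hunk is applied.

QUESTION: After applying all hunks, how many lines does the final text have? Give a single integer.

Answer: 6

Derivation:
Hunk 1: at line 2 remove [cpe] add [eoc] -> 7 lines: fkt jgei ntstb eoc vkvls ijos ckken
Hunk 2: at line 2 remove [ntstb,eoc,vkvls] add [lumx,yuouh] -> 6 lines: fkt jgei lumx yuouh ijos ckken
Hunk 3: at line 3 remove [yuouh] add [xji] -> 6 lines: fkt jgei lumx xji ijos ckken
Hunk 4: at line 3 remove [xji] add [chabk] -> 6 lines: fkt jgei lumx chabk ijos ckken
Final line count: 6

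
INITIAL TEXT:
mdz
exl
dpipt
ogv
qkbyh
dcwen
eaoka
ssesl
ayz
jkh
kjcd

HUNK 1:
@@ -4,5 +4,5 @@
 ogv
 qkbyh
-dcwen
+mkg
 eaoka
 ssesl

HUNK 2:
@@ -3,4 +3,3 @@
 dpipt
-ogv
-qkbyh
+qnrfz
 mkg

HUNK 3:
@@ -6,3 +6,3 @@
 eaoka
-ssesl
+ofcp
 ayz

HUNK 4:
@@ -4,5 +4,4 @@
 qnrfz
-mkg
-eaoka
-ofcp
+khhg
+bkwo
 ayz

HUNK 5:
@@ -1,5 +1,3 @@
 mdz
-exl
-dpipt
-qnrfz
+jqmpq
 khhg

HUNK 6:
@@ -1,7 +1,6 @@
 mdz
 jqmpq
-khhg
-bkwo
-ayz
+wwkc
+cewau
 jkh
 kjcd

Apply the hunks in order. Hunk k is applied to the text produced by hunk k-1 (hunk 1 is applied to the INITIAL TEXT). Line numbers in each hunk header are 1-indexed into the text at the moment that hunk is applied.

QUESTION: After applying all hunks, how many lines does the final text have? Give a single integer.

Hunk 1: at line 4 remove [dcwen] add [mkg] -> 11 lines: mdz exl dpipt ogv qkbyh mkg eaoka ssesl ayz jkh kjcd
Hunk 2: at line 3 remove [ogv,qkbyh] add [qnrfz] -> 10 lines: mdz exl dpipt qnrfz mkg eaoka ssesl ayz jkh kjcd
Hunk 3: at line 6 remove [ssesl] add [ofcp] -> 10 lines: mdz exl dpipt qnrfz mkg eaoka ofcp ayz jkh kjcd
Hunk 4: at line 4 remove [mkg,eaoka,ofcp] add [khhg,bkwo] -> 9 lines: mdz exl dpipt qnrfz khhg bkwo ayz jkh kjcd
Hunk 5: at line 1 remove [exl,dpipt,qnrfz] add [jqmpq] -> 7 lines: mdz jqmpq khhg bkwo ayz jkh kjcd
Hunk 6: at line 1 remove [khhg,bkwo,ayz] add [wwkc,cewau] -> 6 lines: mdz jqmpq wwkc cewau jkh kjcd
Final line count: 6

Answer: 6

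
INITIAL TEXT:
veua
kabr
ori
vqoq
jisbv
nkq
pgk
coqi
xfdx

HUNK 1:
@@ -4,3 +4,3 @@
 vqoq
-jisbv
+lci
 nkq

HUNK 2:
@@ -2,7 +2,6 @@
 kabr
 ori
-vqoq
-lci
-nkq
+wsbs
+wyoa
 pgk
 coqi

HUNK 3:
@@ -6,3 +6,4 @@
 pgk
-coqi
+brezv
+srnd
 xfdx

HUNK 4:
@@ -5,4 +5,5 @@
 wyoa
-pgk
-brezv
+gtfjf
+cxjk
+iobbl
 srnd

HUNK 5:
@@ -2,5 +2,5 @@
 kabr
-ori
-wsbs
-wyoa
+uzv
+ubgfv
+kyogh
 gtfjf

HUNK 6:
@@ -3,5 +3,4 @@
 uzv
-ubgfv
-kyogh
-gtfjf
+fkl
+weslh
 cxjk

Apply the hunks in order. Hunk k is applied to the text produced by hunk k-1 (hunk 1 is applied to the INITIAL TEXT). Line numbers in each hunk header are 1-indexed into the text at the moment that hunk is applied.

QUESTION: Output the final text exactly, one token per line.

Hunk 1: at line 4 remove [jisbv] add [lci] -> 9 lines: veua kabr ori vqoq lci nkq pgk coqi xfdx
Hunk 2: at line 2 remove [vqoq,lci,nkq] add [wsbs,wyoa] -> 8 lines: veua kabr ori wsbs wyoa pgk coqi xfdx
Hunk 3: at line 6 remove [coqi] add [brezv,srnd] -> 9 lines: veua kabr ori wsbs wyoa pgk brezv srnd xfdx
Hunk 4: at line 5 remove [pgk,brezv] add [gtfjf,cxjk,iobbl] -> 10 lines: veua kabr ori wsbs wyoa gtfjf cxjk iobbl srnd xfdx
Hunk 5: at line 2 remove [ori,wsbs,wyoa] add [uzv,ubgfv,kyogh] -> 10 lines: veua kabr uzv ubgfv kyogh gtfjf cxjk iobbl srnd xfdx
Hunk 6: at line 3 remove [ubgfv,kyogh,gtfjf] add [fkl,weslh] -> 9 lines: veua kabr uzv fkl weslh cxjk iobbl srnd xfdx

Answer: veua
kabr
uzv
fkl
weslh
cxjk
iobbl
srnd
xfdx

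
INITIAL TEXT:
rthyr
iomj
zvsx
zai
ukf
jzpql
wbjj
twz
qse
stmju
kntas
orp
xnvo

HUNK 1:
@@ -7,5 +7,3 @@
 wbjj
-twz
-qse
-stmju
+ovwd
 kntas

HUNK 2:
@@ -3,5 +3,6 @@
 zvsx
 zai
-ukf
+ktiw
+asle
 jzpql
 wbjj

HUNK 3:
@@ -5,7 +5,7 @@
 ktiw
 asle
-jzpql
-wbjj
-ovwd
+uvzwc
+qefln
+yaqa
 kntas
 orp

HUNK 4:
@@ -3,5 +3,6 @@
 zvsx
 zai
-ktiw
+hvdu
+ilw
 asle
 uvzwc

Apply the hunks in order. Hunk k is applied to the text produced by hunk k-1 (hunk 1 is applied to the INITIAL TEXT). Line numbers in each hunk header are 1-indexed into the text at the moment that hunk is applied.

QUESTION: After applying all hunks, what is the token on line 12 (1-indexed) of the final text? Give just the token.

Hunk 1: at line 7 remove [twz,qse,stmju] add [ovwd] -> 11 lines: rthyr iomj zvsx zai ukf jzpql wbjj ovwd kntas orp xnvo
Hunk 2: at line 3 remove [ukf] add [ktiw,asle] -> 12 lines: rthyr iomj zvsx zai ktiw asle jzpql wbjj ovwd kntas orp xnvo
Hunk 3: at line 5 remove [jzpql,wbjj,ovwd] add [uvzwc,qefln,yaqa] -> 12 lines: rthyr iomj zvsx zai ktiw asle uvzwc qefln yaqa kntas orp xnvo
Hunk 4: at line 3 remove [ktiw] add [hvdu,ilw] -> 13 lines: rthyr iomj zvsx zai hvdu ilw asle uvzwc qefln yaqa kntas orp xnvo
Final line 12: orp

Answer: orp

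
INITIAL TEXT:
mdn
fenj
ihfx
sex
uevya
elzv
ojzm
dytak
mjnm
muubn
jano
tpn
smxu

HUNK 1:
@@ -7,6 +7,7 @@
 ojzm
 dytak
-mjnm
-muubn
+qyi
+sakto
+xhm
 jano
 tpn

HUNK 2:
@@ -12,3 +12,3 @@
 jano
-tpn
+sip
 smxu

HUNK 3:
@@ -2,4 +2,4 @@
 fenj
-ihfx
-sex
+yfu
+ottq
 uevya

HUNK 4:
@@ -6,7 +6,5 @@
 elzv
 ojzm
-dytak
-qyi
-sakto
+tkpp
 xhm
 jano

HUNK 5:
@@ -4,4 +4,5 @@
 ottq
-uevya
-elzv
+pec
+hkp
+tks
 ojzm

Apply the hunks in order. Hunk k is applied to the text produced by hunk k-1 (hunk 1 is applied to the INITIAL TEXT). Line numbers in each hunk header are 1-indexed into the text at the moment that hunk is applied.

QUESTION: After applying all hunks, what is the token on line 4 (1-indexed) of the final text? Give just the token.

Answer: ottq

Derivation:
Hunk 1: at line 7 remove [mjnm,muubn] add [qyi,sakto,xhm] -> 14 lines: mdn fenj ihfx sex uevya elzv ojzm dytak qyi sakto xhm jano tpn smxu
Hunk 2: at line 12 remove [tpn] add [sip] -> 14 lines: mdn fenj ihfx sex uevya elzv ojzm dytak qyi sakto xhm jano sip smxu
Hunk 3: at line 2 remove [ihfx,sex] add [yfu,ottq] -> 14 lines: mdn fenj yfu ottq uevya elzv ojzm dytak qyi sakto xhm jano sip smxu
Hunk 4: at line 6 remove [dytak,qyi,sakto] add [tkpp] -> 12 lines: mdn fenj yfu ottq uevya elzv ojzm tkpp xhm jano sip smxu
Hunk 5: at line 4 remove [uevya,elzv] add [pec,hkp,tks] -> 13 lines: mdn fenj yfu ottq pec hkp tks ojzm tkpp xhm jano sip smxu
Final line 4: ottq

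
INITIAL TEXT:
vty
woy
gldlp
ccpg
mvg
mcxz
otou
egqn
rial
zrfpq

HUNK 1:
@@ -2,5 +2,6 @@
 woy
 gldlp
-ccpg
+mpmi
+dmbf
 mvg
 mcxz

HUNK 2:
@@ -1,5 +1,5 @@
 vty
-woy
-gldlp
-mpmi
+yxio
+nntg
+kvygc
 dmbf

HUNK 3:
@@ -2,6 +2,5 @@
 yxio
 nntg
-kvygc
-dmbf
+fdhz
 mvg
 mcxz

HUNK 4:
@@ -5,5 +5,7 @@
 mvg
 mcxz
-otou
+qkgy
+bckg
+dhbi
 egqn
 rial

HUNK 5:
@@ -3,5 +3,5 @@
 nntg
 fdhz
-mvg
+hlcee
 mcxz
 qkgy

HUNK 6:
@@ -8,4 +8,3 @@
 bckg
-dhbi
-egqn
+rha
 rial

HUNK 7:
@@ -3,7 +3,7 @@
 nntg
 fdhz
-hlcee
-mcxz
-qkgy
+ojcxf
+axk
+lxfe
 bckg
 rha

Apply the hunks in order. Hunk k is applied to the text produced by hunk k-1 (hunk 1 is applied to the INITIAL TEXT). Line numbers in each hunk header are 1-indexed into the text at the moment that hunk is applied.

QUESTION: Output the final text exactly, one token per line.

Answer: vty
yxio
nntg
fdhz
ojcxf
axk
lxfe
bckg
rha
rial
zrfpq

Derivation:
Hunk 1: at line 2 remove [ccpg] add [mpmi,dmbf] -> 11 lines: vty woy gldlp mpmi dmbf mvg mcxz otou egqn rial zrfpq
Hunk 2: at line 1 remove [woy,gldlp,mpmi] add [yxio,nntg,kvygc] -> 11 lines: vty yxio nntg kvygc dmbf mvg mcxz otou egqn rial zrfpq
Hunk 3: at line 2 remove [kvygc,dmbf] add [fdhz] -> 10 lines: vty yxio nntg fdhz mvg mcxz otou egqn rial zrfpq
Hunk 4: at line 5 remove [otou] add [qkgy,bckg,dhbi] -> 12 lines: vty yxio nntg fdhz mvg mcxz qkgy bckg dhbi egqn rial zrfpq
Hunk 5: at line 3 remove [mvg] add [hlcee] -> 12 lines: vty yxio nntg fdhz hlcee mcxz qkgy bckg dhbi egqn rial zrfpq
Hunk 6: at line 8 remove [dhbi,egqn] add [rha] -> 11 lines: vty yxio nntg fdhz hlcee mcxz qkgy bckg rha rial zrfpq
Hunk 7: at line 3 remove [hlcee,mcxz,qkgy] add [ojcxf,axk,lxfe] -> 11 lines: vty yxio nntg fdhz ojcxf axk lxfe bckg rha rial zrfpq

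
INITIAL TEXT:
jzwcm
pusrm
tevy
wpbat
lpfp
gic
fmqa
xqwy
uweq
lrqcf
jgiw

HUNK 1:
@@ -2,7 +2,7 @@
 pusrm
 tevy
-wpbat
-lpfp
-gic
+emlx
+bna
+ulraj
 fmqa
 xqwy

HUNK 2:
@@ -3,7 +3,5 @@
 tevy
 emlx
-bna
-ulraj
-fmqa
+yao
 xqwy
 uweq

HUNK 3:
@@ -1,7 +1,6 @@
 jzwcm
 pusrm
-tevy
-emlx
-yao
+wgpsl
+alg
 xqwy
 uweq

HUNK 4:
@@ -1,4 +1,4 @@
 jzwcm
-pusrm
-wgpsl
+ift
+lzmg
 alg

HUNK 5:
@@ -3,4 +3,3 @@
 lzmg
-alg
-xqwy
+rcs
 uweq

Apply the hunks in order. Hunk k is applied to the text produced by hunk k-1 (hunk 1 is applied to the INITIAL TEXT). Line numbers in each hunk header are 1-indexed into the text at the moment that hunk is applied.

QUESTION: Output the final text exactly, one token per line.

Answer: jzwcm
ift
lzmg
rcs
uweq
lrqcf
jgiw

Derivation:
Hunk 1: at line 2 remove [wpbat,lpfp,gic] add [emlx,bna,ulraj] -> 11 lines: jzwcm pusrm tevy emlx bna ulraj fmqa xqwy uweq lrqcf jgiw
Hunk 2: at line 3 remove [bna,ulraj,fmqa] add [yao] -> 9 lines: jzwcm pusrm tevy emlx yao xqwy uweq lrqcf jgiw
Hunk 3: at line 1 remove [tevy,emlx,yao] add [wgpsl,alg] -> 8 lines: jzwcm pusrm wgpsl alg xqwy uweq lrqcf jgiw
Hunk 4: at line 1 remove [pusrm,wgpsl] add [ift,lzmg] -> 8 lines: jzwcm ift lzmg alg xqwy uweq lrqcf jgiw
Hunk 5: at line 3 remove [alg,xqwy] add [rcs] -> 7 lines: jzwcm ift lzmg rcs uweq lrqcf jgiw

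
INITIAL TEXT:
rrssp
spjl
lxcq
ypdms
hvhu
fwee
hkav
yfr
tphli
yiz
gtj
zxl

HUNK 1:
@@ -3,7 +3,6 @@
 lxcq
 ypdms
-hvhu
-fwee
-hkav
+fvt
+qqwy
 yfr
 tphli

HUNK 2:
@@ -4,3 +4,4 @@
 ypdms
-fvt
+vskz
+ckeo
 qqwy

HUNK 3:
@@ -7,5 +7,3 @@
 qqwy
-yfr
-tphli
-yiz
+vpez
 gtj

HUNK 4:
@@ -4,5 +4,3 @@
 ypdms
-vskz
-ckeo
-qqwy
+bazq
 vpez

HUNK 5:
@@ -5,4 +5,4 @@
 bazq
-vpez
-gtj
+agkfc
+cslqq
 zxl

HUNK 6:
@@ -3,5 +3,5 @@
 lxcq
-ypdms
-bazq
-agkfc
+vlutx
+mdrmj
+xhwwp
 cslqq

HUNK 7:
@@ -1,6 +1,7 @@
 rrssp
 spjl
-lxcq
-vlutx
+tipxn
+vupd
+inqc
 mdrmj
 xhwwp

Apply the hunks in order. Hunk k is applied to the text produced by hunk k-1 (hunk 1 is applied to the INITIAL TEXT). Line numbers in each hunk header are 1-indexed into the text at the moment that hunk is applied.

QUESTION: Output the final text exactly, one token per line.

Answer: rrssp
spjl
tipxn
vupd
inqc
mdrmj
xhwwp
cslqq
zxl

Derivation:
Hunk 1: at line 3 remove [hvhu,fwee,hkav] add [fvt,qqwy] -> 11 lines: rrssp spjl lxcq ypdms fvt qqwy yfr tphli yiz gtj zxl
Hunk 2: at line 4 remove [fvt] add [vskz,ckeo] -> 12 lines: rrssp spjl lxcq ypdms vskz ckeo qqwy yfr tphli yiz gtj zxl
Hunk 3: at line 7 remove [yfr,tphli,yiz] add [vpez] -> 10 lines: rrssp spjl lxcq ypdms vskz ckeo qqwy vpez gtj zxl
Hunk 4: at line 4 remove [vskz,ckeo,qqwy] add [bazq] -> 8 lines: rrssp spjl lxcq ypdms bazq vpez gtj zxl
Hunk 5: at line 5 remove [vpez,gtj] add [agkfc,cslqq] -> 8 lines: rrssp spjl lxcq ypdms bazq agkfc cslqq zxl
Hunk 6: at line 3 remove [ypdms,bazq,agkfc] add [vlutx,mdrmj,xhwwp] -> 8 lines: rrssp spjl lxcq vlutx mdrmj xhwwp cslqq zxl
Hunk 7: at line 1 remove [lxcq,vlutx] add [tipxn,vupd,inqc] -> 9 lines: rrssp spjl tipxn vupd inqc mdrmj xhwwp cslqq zxl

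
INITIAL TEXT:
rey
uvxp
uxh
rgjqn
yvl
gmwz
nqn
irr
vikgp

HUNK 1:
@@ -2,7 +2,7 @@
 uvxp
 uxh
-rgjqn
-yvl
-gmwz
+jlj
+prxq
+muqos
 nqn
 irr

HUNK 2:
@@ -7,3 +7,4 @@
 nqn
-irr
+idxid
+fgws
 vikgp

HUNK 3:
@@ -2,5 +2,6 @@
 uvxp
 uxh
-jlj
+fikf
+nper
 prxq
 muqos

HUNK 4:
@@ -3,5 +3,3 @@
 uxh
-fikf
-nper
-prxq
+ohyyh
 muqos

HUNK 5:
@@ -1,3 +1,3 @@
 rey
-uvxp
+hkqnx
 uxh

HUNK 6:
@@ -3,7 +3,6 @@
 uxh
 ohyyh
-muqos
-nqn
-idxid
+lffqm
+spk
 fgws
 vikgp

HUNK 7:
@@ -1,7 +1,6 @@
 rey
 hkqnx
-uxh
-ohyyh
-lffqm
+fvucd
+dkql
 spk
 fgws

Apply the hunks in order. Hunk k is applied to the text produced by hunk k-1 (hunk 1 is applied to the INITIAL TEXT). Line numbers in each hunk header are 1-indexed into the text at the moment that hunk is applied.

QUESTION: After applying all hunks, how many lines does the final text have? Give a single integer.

Answer: 7

Derivation:
Hunk 1: at line 2 remove [rgjqn,yvl,gmwz] add [jlj,prxq,muqos] -> 9 lines: rey uvxp uxh jlj prxq muqos nqn irr vikgp
Hunk 2: at line 7 remove [irr] add [idxid,fgws] -> 10 lines: rey uvxp uxh jlj prxq muqos nqn idxid fgws vikgp
Hunk 3: at line 2 remove [jlj] add [fikf,nper] -> 11 lines: rey uvxp uxh fikf nper prxq muqos nqn idxid fgws vikgp
Hunk 4: at line 3 remove [fikf,nper,prxq] add [ohyyh] -> 9 lines: rey uvxp uxh ohyyh muqos nqn idxid fgws vikgp
Hunk 5: at line 1 remove [uvxp] add [hkqnx] -> 9 lines: rey hkqnx uxh ohyyh muqos nqn idxid fgws vikgp
Hunk 6: at line 3 remove [muqos,nqn,idxid] add [lffqm,spk] -> 8 lines: rey hkqnx uxh ohyyh lffqm spk fgws vikgp
Hunk 7: at line 1 remove [uxh,ohyyh,lffqm] add [fvucd,dkql] -> 7 lines: rey hkqnx fvucd dkql spk fgws vikgp
Final line count: 7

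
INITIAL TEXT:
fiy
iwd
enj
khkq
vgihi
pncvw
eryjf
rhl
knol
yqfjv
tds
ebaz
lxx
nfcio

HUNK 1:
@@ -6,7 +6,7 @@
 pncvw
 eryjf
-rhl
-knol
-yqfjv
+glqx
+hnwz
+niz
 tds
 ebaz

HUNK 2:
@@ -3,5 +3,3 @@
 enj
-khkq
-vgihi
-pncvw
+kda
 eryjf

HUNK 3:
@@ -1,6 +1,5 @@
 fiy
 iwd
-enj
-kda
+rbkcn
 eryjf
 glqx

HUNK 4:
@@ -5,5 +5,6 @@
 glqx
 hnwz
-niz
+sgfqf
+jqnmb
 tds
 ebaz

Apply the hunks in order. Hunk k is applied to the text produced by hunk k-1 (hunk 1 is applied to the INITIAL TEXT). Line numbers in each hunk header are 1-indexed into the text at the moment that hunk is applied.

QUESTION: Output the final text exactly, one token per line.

Answer: fiy
iwd
rbkcn
eryjf
glqx
hnwz
sgfqf
jqnmb
tds
ebaz
lxx
nfcio

Derivation:
Hunk 1: at line 6 remove [rhl,knol,yqfjv] add [glqx,hnwz,niz] -> 14 lines: fiy iwd enj khkq vgihi pncvw eryjf glqx hnwz niz tds ebaz lxx nfcio
Hunk 2: at line 3 remove [khkq,vgihi,pncvw] add [kda] -> 12 lines: fiy iwd enj kda eryjf glqx hnwz niz tds ebaz lxx nfcio
Hunk 3: at line 1 remove [enj,kda] add [rbkcn] -> 11 lines: fiy iwd rbkcn eryjf glqx hnwz niz tds ebaz lxx nfcio
Hunk 4: at line 5 remove [niz] add [sgfqf,jqnmb] -> 12 lines: fiy iwd rbkcn eryjf glqx hnwz sgfqf jqnmb tds ebaz lxx nfcio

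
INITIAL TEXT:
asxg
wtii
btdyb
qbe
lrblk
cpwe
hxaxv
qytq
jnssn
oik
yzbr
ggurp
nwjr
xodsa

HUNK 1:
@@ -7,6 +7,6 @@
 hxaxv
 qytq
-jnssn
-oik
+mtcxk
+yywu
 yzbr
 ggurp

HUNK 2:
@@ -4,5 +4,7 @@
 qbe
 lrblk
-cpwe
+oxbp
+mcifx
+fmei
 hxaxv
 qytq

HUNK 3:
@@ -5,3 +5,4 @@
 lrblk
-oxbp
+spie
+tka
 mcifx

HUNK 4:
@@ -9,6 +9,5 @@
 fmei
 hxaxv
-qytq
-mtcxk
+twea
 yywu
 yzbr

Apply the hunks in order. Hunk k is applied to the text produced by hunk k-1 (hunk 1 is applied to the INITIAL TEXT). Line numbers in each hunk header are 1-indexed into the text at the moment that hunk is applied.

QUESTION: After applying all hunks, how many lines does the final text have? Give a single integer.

Answer: 16

Derivation:
Hunk 1: at line 7 remove [jnssn,oik] add [mtcxk,yywu] -> 14 lines: asxg wtii btdyb qbe lrblk cpwe hxaxv qytq mtcxk yywu yzbr ggurp nwjr xodsa
Hunk 2: at line 4 remove [cpwe] add [oxbp,mcifx,fmei] -> 16 lines: asxg wtii btdyb qbe lrblk oxbp mcifx fmei hxaxv qytq mtcxk yywu yzbr ggurp nwjr xodsa
Hunk 3: at line 5 remove [oxbp] add [spie,tka] -> 17 lines: asxg wtii btdyb qbe lrblk spie tka mcifx fmei hxaxv qytq mtcxk yywu yzbr ggurp nwjr xodsa
Hunk 4: at line 9 remove [qytq,mtcxk] add [twea] -> 16 lines: asxg wtii btdyb qbe lrblk spie tka mcifx fmei hxaxv twea yywu yzbr ggurp nwjr xodsa
Final line count: 16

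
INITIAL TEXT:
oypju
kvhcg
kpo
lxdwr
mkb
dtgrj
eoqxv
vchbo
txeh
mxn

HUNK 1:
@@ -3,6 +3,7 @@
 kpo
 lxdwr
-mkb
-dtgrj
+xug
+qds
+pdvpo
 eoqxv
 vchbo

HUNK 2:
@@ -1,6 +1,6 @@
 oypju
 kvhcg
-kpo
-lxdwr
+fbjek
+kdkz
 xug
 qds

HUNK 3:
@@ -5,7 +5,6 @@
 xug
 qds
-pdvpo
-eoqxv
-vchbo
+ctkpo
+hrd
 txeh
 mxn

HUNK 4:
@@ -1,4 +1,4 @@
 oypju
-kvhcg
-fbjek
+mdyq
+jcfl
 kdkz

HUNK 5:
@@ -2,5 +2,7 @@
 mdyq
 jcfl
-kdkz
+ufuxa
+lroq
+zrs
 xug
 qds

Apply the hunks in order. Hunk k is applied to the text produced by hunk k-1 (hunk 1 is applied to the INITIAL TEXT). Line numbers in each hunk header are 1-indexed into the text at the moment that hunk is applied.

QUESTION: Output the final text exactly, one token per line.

Answer: oypju
mdyq
jcfl
ufuxa
lroq
zrs
xug
qds
ctkpo
hrd
txeh
mxn

Derivation:
Hunk 1: at line 3 remove [mkb,dtgrj] add [xug,qds,pdvpo] -> 11 lines: oypju kvhcg kpo lxdwr xug qds pdvpo eoqxv vchbo txeh mxn
Hunk 2: at line 1 remove [kpo,lxdwr] add [fbjek,kdkz] -> 11 lines: oypju kvhcg fbjek kdkz xug qds pdvpo eoqxv vchbo txeh mxn
Hunk 3: at line 5 remove [pdvpo,eoqxv,vchbo] add [ctkpo,hrd] -> 10 lines: oypju kvhcg fbjek kdkz xug qds ctkpo hrd txeh mxn
Hunk 4: at line 1 remove [kvhcg,fbjek] add [mdyq,jcfl] -> 10 lines: oypju mdyq jcfl kdkz xug qds ctkpo hrd txeh mxn
Hunk 5: at line 2 remove [kdkz] add [ufuxa,lroq,zrs] -> 12 lines: oypju mdyq jcfl ufuxa lroq zrs xug qds ctkpo hrd txeh mxn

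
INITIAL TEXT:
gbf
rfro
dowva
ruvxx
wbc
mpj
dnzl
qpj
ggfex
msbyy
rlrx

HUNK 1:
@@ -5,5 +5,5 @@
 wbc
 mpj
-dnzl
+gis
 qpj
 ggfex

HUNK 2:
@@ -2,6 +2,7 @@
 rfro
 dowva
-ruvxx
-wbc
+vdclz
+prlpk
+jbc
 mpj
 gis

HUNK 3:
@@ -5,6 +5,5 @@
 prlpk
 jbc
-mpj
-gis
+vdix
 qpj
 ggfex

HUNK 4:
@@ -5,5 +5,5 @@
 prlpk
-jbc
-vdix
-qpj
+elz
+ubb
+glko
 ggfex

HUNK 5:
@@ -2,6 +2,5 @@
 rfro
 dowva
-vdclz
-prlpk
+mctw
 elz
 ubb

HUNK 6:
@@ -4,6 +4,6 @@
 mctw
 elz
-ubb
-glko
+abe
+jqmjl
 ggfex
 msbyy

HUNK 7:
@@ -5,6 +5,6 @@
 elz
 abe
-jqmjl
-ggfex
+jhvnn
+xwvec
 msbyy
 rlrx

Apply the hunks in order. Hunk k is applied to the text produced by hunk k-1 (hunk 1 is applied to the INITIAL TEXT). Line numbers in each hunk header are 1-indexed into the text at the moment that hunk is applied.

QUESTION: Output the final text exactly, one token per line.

Answer: gbf
rfro
dowva
mctw
elz
abe
jhvnn
xwvec
msbyy
rlrx

Derivation:
Hunk 1: at line 5 remove [dnzl] add [gis] -> 11 lines: gbf rfro dowva ruvxx wbc mpj gis qpj ggfex msbyy rlrx
Hunk 2: at line 2 remove [ruvxx,wbc] add [vdclz,prlpk,jbc] -> 12 lines: gbf rfro dowva vdclz prlpk jbc mpj gis qpj ggfex msbyy rlrx
Hunk 3: at line 5 remove [mpj,gis] add [vdix] -> 11 lines: gbf rfro dowva vdclz prlpk jbc vdix qpj ggfex msbyy rlrx
Hunk 4: at line 5 remove [jbc,vdix,qpj] add [elz,ubb,glko] -> 11 lines: gbf rfro dowva vdclz prlpk elz ubb glko ggfex msbyy rlrx
Hunk 5: at line 2 remove [vdclz,prlpk] add [mctw] -> 10 lines: gbf rfro dowva mctw elz ubb glko ggfex msbyy rlrx
Hunk 6: at line 4 remove [ubb,glko] add [abe,jqmjl] -> 10 lines: gbf rfro dowva mctw elz abe jqmjl ggfex msbyy rlrx
Hunk 7: at line 5 remove [jqmjl,ggfex] add [jhvnn,xwvec] -> 10 lines: gbf rfro dowva mctw elz abe jhvnn xwvec msbyy rlrx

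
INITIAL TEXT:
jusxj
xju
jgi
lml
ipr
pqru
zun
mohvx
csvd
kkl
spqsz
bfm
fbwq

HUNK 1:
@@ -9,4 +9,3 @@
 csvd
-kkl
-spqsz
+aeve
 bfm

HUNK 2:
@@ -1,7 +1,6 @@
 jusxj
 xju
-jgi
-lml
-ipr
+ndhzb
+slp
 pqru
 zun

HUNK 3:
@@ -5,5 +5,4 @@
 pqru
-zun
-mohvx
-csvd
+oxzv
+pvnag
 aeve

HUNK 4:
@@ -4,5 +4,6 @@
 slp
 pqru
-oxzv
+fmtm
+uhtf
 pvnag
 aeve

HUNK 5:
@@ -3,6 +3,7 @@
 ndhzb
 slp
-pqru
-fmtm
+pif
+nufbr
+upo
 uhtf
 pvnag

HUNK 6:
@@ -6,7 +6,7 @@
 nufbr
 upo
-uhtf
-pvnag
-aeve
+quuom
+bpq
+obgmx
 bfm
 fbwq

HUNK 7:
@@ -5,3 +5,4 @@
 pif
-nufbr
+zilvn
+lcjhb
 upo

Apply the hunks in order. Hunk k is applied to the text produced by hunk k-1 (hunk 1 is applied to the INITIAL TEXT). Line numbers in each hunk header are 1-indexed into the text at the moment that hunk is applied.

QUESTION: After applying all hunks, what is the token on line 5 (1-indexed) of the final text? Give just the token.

Answer: pif

Derivation:
Hunk 1: at line 9 remove [kkl,spqsz] add [aeve] -> 12 lines: jusxj xju jgi lml ipr pqru zun mohvx csvd aeve bfm fbwq
Hunk 2: at line 1 remove [jgi,lml,ipr] add [ndhzb,slp] -> 11 lines: jusxj xju ndhzb slp pqru zun mohvx csvd aeve bfm fbwq
Hunk 3: at line 5 remove [zun,mohvx,csvd] add [oxzv,pvnag] -> 10 lines: jusxj xju ndhzb slp pqru oxzv pvnag aeve bfm fbwq
Hunk 4: at line 4 remove [oxzv] add [fmtm,uhtf] -> 11 lines: jusxj xju ndhzb slp pqru fmtm uhtf pvnag aeve bfm fbwq
Hunk 5: at line 3 remove [pqru,fmtm] add [pif,nufbr,upo] -> 12 lines: jusxj xju ndhzb slp pif nufbr upo uhtf pvnag aeve bfm fbwq
Hunk 6: at line 6 remove [uhtf,pvnag,aeve] add [quuom,bpq,obgmx] -> 12 lines: jusxj xju ndhzb slp pif nufbr upo quuom bpq obgmx bfm fbwq
Hunk 7: at line 5 remove [nufbr] add [zilvn,lcjhb] -> 13 lines: jusxj xju ndhzb slp pif zilvn lcjhb upo quuom bpq obgmx bfm fbwq
Final line 5: pif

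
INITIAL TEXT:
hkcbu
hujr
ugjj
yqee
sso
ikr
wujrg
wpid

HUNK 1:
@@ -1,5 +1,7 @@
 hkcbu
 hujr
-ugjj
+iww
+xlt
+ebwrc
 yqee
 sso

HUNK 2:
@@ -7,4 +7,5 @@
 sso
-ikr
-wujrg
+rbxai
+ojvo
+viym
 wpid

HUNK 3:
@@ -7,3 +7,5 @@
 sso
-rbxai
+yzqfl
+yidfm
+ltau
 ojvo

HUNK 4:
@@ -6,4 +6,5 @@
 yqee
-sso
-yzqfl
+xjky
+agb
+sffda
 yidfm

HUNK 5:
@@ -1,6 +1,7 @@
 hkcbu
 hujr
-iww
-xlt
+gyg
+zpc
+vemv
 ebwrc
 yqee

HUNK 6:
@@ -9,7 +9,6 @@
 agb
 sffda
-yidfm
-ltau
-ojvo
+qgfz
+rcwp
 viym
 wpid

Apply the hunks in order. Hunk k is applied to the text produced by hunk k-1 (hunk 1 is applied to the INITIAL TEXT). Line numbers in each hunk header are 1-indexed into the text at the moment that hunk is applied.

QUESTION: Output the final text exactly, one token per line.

Hunk 1: at line 1 remove [ugjj] add [iww,xlt,ebwrc] -> 10 lines: hkcbu hujr iww xlt ebwrc yqee sso ikr wujrg wpid
Hunk 2: at line 7 remove [ikr,wujrg] add [rbxai,ojvo,viym] -> 11 lines: hkcbu hujr iww xlt ebwrc yqee sso rbxai ojvo viym wpid
Hunk 3: at line 7 remove [rbxai] add [yzqfl,yidfm,ltau] -> 13 lines: hkcbu hujr iww xlt ebwrc yqee sso yzqfl yidfm ltau ojvo viym wpid
Hunk 4: at line 6 remove [sso,yzqfl] add [xjky,agb,sffda] -> 14 lines: hkcbu hujr iww xlt ebwrc yqee xjky agb sffda yidfm ltau ojvo viym wpid
Hunk 5: at line 1 remove [iww,xlt] add [gyg,zpc,vemv] -> 15 lines: hkcbu hujr gyg zpc vemv ebwrc yqee xjky agb sffda yidfm ltau ojvo viym wpid
Hunk 6: at line 9 remove [yidfm,ltau,ojvo] add [qgfz,rcwp] -> 14 lines: hkcbu hujr gyg zpc vemv ebwrc yqee xjky agb sffda qgfz rcwp viym wpid

Answer: hkcbu
hujr
gyg
zpc
vemv
ebwrc
yqee
xjky
agb
sffda
qgfz
rcwp
viym
wpid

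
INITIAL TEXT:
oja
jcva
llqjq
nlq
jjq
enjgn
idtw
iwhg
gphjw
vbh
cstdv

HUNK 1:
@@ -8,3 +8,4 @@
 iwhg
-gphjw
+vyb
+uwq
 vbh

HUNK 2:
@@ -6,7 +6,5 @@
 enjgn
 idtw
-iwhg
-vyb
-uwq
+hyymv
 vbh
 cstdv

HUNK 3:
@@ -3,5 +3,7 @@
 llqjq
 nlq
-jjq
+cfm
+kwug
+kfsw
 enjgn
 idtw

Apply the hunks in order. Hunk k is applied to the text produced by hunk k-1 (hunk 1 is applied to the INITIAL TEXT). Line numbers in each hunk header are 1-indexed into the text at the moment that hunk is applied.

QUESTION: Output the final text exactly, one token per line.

Hunk 1: at line 8 remove [gphjw] add [vyb,uwq] -> 12 lines: oja jcva llqjq nlq jjq enjgn idtw iwhg vyb uwq vbh cstdv
Hunk 2: at line 6 remove [iwhg,vyb,uwq] add [hyymv] -> 10 lines: oja jcva llqjq nlq jjq enjgn idtw hyymv vbh cstdv
Hunk 3: at line 3 remove [jjq] add [cfm,kwug,kfsw] -> 12 lines: oja jcva llqjq nlq cfm kwug kfsw enjgn idtw hyymv vbh cstdv

Answer: oja
jcva
llqjq
nlq
cfm
kwug
kfsw
enjgn
idtw
hyymv
vbh
cstdv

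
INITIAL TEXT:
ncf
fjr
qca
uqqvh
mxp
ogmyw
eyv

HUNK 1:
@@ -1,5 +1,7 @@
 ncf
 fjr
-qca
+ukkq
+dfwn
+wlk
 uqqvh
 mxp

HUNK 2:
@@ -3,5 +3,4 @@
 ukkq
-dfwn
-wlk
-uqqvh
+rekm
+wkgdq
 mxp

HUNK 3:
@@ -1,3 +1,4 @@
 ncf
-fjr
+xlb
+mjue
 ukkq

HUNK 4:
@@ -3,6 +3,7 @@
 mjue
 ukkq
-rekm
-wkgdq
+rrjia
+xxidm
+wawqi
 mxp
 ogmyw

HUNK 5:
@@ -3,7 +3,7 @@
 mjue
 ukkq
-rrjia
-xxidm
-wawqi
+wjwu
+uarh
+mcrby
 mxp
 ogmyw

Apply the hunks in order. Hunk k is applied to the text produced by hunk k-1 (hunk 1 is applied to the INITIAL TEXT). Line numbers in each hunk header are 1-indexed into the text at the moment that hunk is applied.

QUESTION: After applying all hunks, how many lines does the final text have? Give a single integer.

Answer: 10

Derivation:
Hunk 1: at line 1 remove [qca] add [ukkq,dfwn,wlk] -> 9 lines: ncf fjr ukkq dfwn wlk uqqvh mxp ogmyw eyv
Hunk 2: at line 3 remove [dfwn,wlk,uqqvh] add [rekm,wkgdq] -> 8 lines: ncf fjr ukkq rekm wkgdq mxp ogmyw eyv
Hunk 3: at line 1 remove [fjr] add [xlb,mjue] -> 9 lines: ncf xlb mjue ukkq rekm wkgdq mxp ogmyw eyv
Hunk 4: at line 3 remove [rekm,wkgdq] add [rrjia,xxidm,wawqi] -> 10 lines: ncf xlb mjue ukkq rrjia xxidm wawqi mxp ogmyw eyv
Hunk 5: at line 3 remove [rrjia,xxidm,wawqi] add [wjwu,uarh,mcrby] -> 10 lines: ncf xlb mjue ukkq wjwu uarh mcrby mxp ogmyw eyv
Final line count: 10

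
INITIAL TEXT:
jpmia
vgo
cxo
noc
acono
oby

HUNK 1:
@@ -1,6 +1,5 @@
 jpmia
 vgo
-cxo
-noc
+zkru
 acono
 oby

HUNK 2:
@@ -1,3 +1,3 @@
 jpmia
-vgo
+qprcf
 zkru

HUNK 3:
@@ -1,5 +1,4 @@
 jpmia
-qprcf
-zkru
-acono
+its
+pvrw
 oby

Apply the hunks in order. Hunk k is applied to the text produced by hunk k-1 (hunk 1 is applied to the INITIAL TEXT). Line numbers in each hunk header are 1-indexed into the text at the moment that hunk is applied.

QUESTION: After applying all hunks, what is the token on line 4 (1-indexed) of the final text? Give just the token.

Answer: oby

Derivation:
Hunk 1: at line 1 remove [cxo,noc] add [zkru] -> 5 lines: jpmia vgo zkru acono oby
Hunk 2: at line 1 remove [vgo] add [qprcf] -> 5 lines: jpmia qprcf zkru acono oby
Hunk 3: at line 1 remove [qprcf,zkru,acono] add [its,pvrw] -> 4 lines: jpmia its pvrw oby
Final line 4: oby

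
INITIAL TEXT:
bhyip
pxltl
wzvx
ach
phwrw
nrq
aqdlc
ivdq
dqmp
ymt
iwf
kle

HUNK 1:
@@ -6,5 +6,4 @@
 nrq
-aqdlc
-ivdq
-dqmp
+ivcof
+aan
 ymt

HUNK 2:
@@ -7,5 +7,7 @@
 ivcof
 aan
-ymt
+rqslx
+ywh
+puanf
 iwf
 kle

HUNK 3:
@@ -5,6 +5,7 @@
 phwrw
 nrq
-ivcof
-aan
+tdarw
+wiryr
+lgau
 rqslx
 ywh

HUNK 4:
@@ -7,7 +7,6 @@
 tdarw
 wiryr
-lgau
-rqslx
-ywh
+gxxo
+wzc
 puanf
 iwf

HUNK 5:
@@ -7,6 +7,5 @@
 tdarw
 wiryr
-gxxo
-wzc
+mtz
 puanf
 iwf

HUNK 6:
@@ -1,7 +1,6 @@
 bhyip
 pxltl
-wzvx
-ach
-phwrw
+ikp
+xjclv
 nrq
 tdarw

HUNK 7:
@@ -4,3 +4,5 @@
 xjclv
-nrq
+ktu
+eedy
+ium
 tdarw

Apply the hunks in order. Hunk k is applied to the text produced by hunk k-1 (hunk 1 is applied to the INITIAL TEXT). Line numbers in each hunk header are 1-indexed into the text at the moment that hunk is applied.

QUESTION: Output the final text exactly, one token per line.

Answer: bhyip
pxltl
ikp
xjclv
ktu
eedy
ium
tdarw
wiryr
mtz
puanf
iwf
kle

Derivation:
Hunk 1: at line 6 remove [aqdlc,ivdq,dqmp] add [ivcof,aan] -> 11 lines: bhyip pxltl wzvx ach phwrw nrq ivcof aan ymt iwf kle
Hunk 2: at line 7 remove [ymt] add [rqslx,ywh,puanf] -> 13 lines: bhyip pxltl wzvx ach phwrw nrq ivcof aan rqslx ywh puanf iwf kle
Hunk 3: at line 5 remove [ivcof,aan] add [tdarw,wiryr,lgau] -> 14 lines: bhyip pxltl wzvx ach phwrw nrq tdarw wiryr lgau rqslx ywh puanf iwf kle
Hunk 4: at line 7 remove [lgau,rqslx,ywh] add [gxxo,wzc] -> 13 lines: bhyip pxltl wzvx ach phwrw nrq tdarw wiryr gxxo wzc puanf iwf kle
Hunk 5: at line 7 remove [gxxo,wzc] add [mtz] -> 12 lines: bhyip pxltl wzvx ach phwrw nrq tdarw wiryr mtz puanf iwf kle
Hunk 6: at line 1 remove [wzvx,ach,phwrw] add [ikp,xjclv] -> 11 lines: bhyip pxltl ikp xjclv nrq tdarw wiryr mtz puanf iwf kle
Hunk 7: at line 4 remove [nrq] add [ktu,eedy,ium] -> 13 lines: bhyip pxltl ikp xjclv ktu eedy ium tdarw wiryr mtz puanf iwf kle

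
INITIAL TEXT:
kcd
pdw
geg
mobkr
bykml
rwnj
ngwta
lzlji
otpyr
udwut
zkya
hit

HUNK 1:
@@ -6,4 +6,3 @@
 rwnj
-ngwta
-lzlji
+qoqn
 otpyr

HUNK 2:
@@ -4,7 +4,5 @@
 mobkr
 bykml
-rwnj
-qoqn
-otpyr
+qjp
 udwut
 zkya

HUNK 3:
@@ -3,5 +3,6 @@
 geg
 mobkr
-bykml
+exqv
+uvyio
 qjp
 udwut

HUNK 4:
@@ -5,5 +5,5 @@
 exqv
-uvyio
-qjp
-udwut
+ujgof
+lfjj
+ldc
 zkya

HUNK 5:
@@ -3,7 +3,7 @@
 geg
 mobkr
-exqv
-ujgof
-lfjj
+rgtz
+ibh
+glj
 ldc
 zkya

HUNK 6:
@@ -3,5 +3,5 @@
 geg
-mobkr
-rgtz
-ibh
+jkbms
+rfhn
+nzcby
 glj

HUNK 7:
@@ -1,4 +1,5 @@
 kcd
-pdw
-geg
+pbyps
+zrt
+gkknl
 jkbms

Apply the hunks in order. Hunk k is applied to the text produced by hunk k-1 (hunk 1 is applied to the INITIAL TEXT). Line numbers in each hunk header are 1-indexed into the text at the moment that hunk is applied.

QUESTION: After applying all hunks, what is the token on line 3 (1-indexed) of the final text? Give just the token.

Hunk 1: at line 6 remove [ngwta,lzlji] add [qoqn] -> 11 lines: kcd pdw geg mobkr bykml rwnj qoqn otpyr udwut zkya hit
Hunk 2: at line 4 remove [rwnj,qoqn,otpyr] add [qjp] -> 9 lines: kcd pdw geg mobkr bykml qjp udwut zkya hit
Hunk 3: at line 3 remove [bykml] add [exqv,uvyio] -> 10 lines: kcd pdw geg mobkr exqv uvyio qjp udwut zkya hit
Hunk 4: at line 5 remove [uvyio,qjp,udwut] add [ujgof,lfjj,ldc] -> 10 lines: kcd pdw geg mobkr exqv ujgof lfjj ldc zkya hit
Hunk 5: at line 3 remove [exqv,ujgof,lfjj] add [rgtz,ibh,glj] -> 10 lines: kcd pdw geg mobkr rgtz ibh glj ldc zkya hit
Hunk 6: at line 3 remove [mobkr,rgtz,ibh] add [jkbms,rfhn,nzcby] -> 10 lines: kcd pdw geg jkbms rfhn nzcby glj ldc zkya hit
Hunk 7: at line 1 remove [pdw,geg] add [pbyps,zrt,gkknl] -> 11 lines: kcd pbyps zrt gkknl jkbms rfhn nzcby glj ldc zkya hit
Final line 3: zrt

Answer: zrt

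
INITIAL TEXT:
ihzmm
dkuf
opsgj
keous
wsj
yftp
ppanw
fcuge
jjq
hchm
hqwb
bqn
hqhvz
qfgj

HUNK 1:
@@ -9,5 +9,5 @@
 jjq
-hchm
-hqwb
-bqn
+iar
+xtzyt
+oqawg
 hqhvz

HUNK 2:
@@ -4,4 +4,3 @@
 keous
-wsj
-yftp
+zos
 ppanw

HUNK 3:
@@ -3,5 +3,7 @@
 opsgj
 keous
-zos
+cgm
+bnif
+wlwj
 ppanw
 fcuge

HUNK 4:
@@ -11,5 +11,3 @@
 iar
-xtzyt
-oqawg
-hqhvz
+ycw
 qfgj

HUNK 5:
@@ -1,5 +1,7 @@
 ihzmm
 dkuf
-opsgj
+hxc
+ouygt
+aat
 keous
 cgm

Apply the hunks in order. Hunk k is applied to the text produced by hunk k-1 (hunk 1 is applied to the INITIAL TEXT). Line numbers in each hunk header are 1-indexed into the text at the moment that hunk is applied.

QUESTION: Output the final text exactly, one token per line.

Answer: ihzmm
dkuf
hxc
ouygt
aat
keous
cgm
bnif
wlwj
ppanw
fcuge
jjq
iar
ycw
qfgj

Derivation:
Hunk 1: at line 9 remove [hchm,hqwb,bqn] add [iar,xtzyt,oqawg] -> 14 lines: ihzmm dkuf opsgj keous wsj yftp ppanw fcuge jjq iar xtzyt oqawg hqhvz qfgj
Hunk 2: at line 4 remove [wsj,yftp] add [zos] -> 13 lines: ihzmm dkuf opsgj keous zos ppanw fcuge jjq iar xtzyt oqawg hqhvz qfgj
Hunk 3: at line 3 remove [zos] add [cgm,bnif,wlwj] -> 15 lines: ihzmm dkuf opsgj keous cgm bnif wlwj ppanw fcuge jjq iar xtzyt oqawg hqhvz qfgj
Hunk 4: at line 11 remove [xtzyt,oqawg,hqhvz] add [ycw] -> 13 lines: ihzmm dkuf opsgj keous cgm bnif wlwj ppanw fcuge jjq iar ycw qfgj
Hunk 5: at line 1 remove [opsgj] add [hxc,ouygt,aat] -> 15 lines: ihzmm dkuf hxc ouygt aat keous cgm bnif wlwj ppanw fcuge jjq iar ycw qfgj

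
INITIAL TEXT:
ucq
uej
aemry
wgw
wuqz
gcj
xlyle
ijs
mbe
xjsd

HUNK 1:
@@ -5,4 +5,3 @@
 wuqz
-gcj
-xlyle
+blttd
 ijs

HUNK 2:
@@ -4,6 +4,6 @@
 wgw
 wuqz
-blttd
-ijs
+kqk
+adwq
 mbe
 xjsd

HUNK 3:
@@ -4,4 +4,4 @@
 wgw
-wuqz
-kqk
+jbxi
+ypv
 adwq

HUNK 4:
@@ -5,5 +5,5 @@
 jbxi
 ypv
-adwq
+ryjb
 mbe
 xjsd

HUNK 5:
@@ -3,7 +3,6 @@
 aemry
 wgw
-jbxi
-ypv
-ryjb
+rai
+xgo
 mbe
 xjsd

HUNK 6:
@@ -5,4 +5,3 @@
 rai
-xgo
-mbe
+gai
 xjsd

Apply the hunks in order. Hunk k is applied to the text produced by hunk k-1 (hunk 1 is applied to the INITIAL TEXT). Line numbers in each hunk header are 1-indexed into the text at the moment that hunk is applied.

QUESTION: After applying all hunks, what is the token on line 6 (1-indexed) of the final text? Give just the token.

Answer: gai

Derivation:
Hunk 1: at line 5 remove [gcj,xlyle] add [blttd] -> 9 lines: ucq uej aemry wgw wuqz blttd ijs mbe xjsd
Hunk 2: at line 4 remove [blttd,ijs] add [kqk,adwq] -> 9 lines: ucq uej aemry wgw wuqz kqk adwq mbe xjsd
Hunk 3: at line 4 remove [wuqz,kqk] add [jbxi,ypv] -> 9 lines: ucq uej aemry wgw jbxi ypv adwq mbe xjsd
Hunk 4: at line 5 remove [adwq] add [ryjb] -> 9 lines: ucq uej aemry wgw jbxi ypv ryjb mbe xjsd
Hunk 5: at line 3 remove [jbxi,ypv,ryjb] add [rai,xgo] -> 8 lines: ucq uej aemry wgw rai xgo mbe xjsd
Hunk 6: at line 5 remove [xgo,mbe] add [gai] -> 7 lines: ucq uej aemry wgw rai gai xjsd
Final line 6: gai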